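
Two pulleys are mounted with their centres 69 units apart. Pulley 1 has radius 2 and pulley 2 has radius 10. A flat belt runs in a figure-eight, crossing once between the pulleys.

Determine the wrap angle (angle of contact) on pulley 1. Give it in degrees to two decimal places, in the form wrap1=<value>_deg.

crossed belt: β = asin((r1+r2)/C) = asin(12/69) = 10.0154°
wrap1 = wrap2 = π + 2β = 200.0308°

wrap1=200.03_deg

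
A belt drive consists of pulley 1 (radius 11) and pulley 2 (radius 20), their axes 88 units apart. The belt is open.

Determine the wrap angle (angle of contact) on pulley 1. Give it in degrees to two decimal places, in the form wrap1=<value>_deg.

open belt: β = asin((r2−r1)/C) = asin(9/88) = 5.8701°
wrap1 = π − 2β = 168.2599°
wrap2 = π + 2β = 191.7401°

wrap1=168.26_deg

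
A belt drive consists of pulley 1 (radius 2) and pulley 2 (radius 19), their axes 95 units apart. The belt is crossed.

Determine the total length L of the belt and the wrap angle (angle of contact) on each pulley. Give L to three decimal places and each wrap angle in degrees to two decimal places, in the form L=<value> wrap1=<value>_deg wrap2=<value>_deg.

crossed belt: β = asin((r1+r2)/C) = asin(21/95) = 12.7709°
wrap1 = wrap2 = π + 2β = 205.5417°
tangent length = C·cosβ = 92.6499
L = (r1+r2)·wrap + 2·C·cosβ = 21·3.5874 + 2·92.6499 = 260.6347

L=260.635 wrap1=205.54_deg wrap2=205.54_deg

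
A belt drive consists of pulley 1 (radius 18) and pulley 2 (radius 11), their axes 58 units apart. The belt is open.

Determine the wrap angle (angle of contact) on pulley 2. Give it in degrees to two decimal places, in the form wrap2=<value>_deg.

wrap2=166.14_deg

open belt: β = asin((r2−r1)/C) = asin(-7/58) = -6.9319°
wrap1 = π − 2β = 193.8638°
wrap2 = π + 2β = 166.1362°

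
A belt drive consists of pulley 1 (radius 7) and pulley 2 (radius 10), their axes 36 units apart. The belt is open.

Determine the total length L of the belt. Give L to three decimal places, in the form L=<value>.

open belt: β = asin((r2−r1)/C) = asin(3/36) = 4.7802°
wrap1 = π − 2β = 170.4396°
wrap2 = π + 2β = 189.5604°
tangent length = C·cosβ = 35.8748
L = r1·wrap1 + r2·wrap2 + 2·C·cosβ = 7·2.9747 + 10·3.3085 + 2·35.8748 = 125.6572

L=125.657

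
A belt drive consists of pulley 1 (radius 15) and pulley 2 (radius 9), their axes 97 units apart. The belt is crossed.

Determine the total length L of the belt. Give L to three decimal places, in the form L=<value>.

L=275.367

crossed belt: β = asin((r1+r2)/C) = asin(24/97) = 14.3251°
wrap1 = wrap2 = π + 2β = 208.6501°
tangent length = C·cosβ = 93.9840
L = (r1+r2)·wrap + 2·C·cosβ = 24·3.6416 + 2·93.9840 = 275.3672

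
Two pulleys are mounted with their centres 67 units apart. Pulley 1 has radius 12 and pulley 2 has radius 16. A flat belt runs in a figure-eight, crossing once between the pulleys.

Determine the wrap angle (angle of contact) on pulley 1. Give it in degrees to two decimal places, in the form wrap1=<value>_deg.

wrap1=229.41_deg

crossed belt: β = asin((r1+r2)/C) = asin(28/67) = 24.7027°
wrap1 = wrap2 = π + 2β = 229.4055°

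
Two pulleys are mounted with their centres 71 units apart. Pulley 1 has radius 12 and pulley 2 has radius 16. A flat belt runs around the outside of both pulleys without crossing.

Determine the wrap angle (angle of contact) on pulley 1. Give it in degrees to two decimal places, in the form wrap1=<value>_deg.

wrap1=173.54_deg

open belt: β = asin((r2−r1)/C) = asin(4/71) = 3.2296°
wrap1 = π − 2β = 173.5407°
wrap2 = π + 2β = 186.4593°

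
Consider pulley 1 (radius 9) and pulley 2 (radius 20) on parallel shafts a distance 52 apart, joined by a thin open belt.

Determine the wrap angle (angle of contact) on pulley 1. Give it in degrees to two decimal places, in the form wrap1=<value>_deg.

wrap1=155.57_deg

open belt: β = asin((r2−r1)/C) = asin(11/52) = 12.2125°
wrap1 = π − 2β = 155.5749°
wrap2 = π + 2β = 204.4251°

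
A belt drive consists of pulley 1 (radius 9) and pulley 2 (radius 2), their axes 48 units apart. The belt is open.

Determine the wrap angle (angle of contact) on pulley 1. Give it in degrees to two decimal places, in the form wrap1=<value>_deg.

wrap1=196.77_deg

open belt: β = asin((r2−r1)/C) = asin(-7/48) = -8.3855°
wrap1 = π − 2β = 196.7711°
wrap2 = π + 2β = 163.2289°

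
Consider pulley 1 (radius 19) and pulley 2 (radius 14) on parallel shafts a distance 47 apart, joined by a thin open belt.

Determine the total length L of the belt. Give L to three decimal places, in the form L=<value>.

open belt: β = asin((r2−r1)/C) = asin(-5/47) = -6.1069°
wrap1 = π − 2β = 192.2137°
wrap2 = π + 2β = 167.7863°
tangent length = C·cosβ = 46.7333
L = r1·wrap1 + r2·wrap2 + 2·C·cosβ = 19·3.3548 + 14·2.9284 + 2·46.7333 = 198.2050

L=198.205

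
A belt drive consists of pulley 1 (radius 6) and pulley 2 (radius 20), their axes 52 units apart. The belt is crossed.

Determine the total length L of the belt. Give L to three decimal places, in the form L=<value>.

L=198.975

crossed belt: β = asin((r1+r2)/C) = asin(26/52) = 30.0000°
wrap1 = wrap2 = π + 2β = 240.0000°
tangent length = C·cosβ = 45.0333
L = (r1+r2)·wrap + 2·C·cosβ = 26·4.1888 + 2·45.0333 = 198.9752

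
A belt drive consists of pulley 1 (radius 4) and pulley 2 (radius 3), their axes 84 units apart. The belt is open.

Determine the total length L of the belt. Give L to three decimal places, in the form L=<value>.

open belt: β = asin((r2−r1)/C) = asin(-1/84) = -0.6821°
wrap1 = π − 2β = 181.3642°
wrap2 = π + 2β = 178.6358°
tangent length = C·cosβ = 83.9940
L = r1·wrap1 + r2·wrap2 + 2·C·cosβ = 4·3.1654 + 3·3.1178 + 2·83.9940 = 190.0031

L=190.003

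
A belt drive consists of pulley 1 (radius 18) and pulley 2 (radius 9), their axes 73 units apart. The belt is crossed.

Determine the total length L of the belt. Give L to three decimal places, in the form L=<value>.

L=240.928

crossed belt: β = asin((r1+r2)/C) = asin(27/73) = 21.7072°
wrap1 = wrap2 = π + 2β = 223.4143°
tangent length = C·cosβ = 67.8233
L = (r1+r2)·wrap + 2·C·cosβ = 27·3.8993 + 2·67.8233 = 240.9281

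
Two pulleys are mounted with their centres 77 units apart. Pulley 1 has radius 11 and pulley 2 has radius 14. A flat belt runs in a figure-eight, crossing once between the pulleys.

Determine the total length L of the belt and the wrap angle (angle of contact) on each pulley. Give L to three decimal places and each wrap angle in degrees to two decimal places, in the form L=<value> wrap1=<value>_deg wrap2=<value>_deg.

L=240.730 wrap1=217.89_deg wrap2=217.89_deg

crossed belt: β = asin((r1+r2)/C) = asin(25/77) = 18.9459°
wrap1 = wrap2 = π + 2β = 217.8918°
tangent length = C·cosβ = 72.8286
L = (r1+r2)·wrap + 2·C·cosβ = 25·3.8029 + 2·72.8286 = 240.7304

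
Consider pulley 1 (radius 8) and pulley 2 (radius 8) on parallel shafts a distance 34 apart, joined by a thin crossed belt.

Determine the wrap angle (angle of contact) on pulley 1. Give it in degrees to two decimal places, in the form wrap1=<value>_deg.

wrap1=236.14_deg

crossed belt: β = asin((r1+r2)/C) = asin(16/34) = 28.0725°
wrap1 = wrap2 = π + 2β = 236.1450°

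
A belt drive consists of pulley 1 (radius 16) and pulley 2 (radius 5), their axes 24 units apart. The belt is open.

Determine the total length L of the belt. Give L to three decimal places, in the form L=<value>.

open belt: β = asin((r2−r1)/C) = asin(-11/24) = -27.2796°
wrap1 = π − 2β = 234.5592°
wrap2 = π + 2β = 125.4408°
tangent length = C·cosβ = 21.3307
L = r1·wrap1 + r2·wrap2 + 2·C·cosβ = 16·4.0938 + 5·2.1894 + 2·21.3307 = 119.1095

L=119.110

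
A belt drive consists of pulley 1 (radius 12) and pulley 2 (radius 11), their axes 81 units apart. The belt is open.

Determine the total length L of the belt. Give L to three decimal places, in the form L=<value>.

open belt: β = asin((r2−r1)/C) = asin(-1/81) = -0.7074°
wrap1 = π − 2β = 181.4147°
wrap2 = π + 2β = 178.5853°
tangent length = C·cosβ = 80.9938
L = r1·wrap1 + r2·wrap2 + 2·C·cosβ = 12·3.1663 + 11·3.1169 + 2·80.9938 = 234.2690

L=234.269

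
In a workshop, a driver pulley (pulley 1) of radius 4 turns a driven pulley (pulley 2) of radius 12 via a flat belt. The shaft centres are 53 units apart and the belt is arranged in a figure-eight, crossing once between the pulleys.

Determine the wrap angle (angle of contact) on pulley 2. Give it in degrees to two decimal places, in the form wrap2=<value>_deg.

wrap2=215.14_deg

crossed belt: β = asin((r1+r2)/C) = asin(16/53) = 17.5710°
wrap1 = wrap2 = π + 2β = 215.1419°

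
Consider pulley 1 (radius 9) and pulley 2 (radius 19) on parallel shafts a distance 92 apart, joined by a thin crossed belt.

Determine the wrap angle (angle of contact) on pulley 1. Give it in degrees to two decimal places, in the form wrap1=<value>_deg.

crossed belt: β = asin((r1+r2)/C) = asin(28/92) = 17.7189°
wrap1 = wrap2 = π + 2β = 215.4379°

wrap1=215.44_deg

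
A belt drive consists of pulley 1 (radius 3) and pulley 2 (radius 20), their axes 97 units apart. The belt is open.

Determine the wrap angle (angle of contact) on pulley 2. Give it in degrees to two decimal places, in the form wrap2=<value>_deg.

open belt: β = asin((r2−r1)/C) = asin(17/97) = 10.0937°
wrap1 = π − 2β = 159.8127°
wrap2 = π + 2β = 200.1873°

wrap2=200.19_deg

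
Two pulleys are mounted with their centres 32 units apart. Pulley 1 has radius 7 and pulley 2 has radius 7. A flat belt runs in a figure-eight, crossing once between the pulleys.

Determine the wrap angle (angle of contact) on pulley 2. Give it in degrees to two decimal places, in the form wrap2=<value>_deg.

wrap2=231.89_deg

crossed belt: β = asin((r1+r2)/C) = asin(14/32) = 25.9445°
wrap1 = wrap2 = π + 2β = 231.8890°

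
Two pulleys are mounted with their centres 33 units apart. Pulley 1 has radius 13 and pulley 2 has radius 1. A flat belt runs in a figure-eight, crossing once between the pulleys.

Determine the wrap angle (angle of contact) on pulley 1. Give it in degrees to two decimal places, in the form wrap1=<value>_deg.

crossed belt: β = asin((r1+r2)/C) = asin(14/33) = 25.1027°
wrap1 = wrap2 = π + 2β = 230.2054°

wrap1=230.21_deg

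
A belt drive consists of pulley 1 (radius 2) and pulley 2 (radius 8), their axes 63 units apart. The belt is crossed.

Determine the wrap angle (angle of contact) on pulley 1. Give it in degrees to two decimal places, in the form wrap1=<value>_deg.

crossed belt: β = asin((r1+r2)/C) = asin(10/63) = 9.1332°
wrap1 = wrap2 = π + 2β = 198.2664°

wrap1=198.27_deg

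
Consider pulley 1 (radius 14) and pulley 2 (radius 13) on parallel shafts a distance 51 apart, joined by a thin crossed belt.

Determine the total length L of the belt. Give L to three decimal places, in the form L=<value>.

L=201.483

crossed belt: β = asin((r1+r2)/C) = asin(27/51) = 31.9657°
wrap1 = wrap2 = π + 2β = 243.9314°
tangent length = C·cosβ = 43.2666
L = (r1+r2)·wrap + 2·C·cosβ = 27·4.2574 + 2·43.2666 = 201.4832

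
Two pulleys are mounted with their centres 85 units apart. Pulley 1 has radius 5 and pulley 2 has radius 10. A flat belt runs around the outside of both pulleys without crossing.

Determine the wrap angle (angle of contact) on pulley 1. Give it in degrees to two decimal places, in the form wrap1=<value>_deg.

open belt: β = asin((r2−r1)/C) = asin(5/85) = 3.3723°
wrap1 = π − 2β = 173.2554°
wrap2 = π + 2β = 186.7446°

wrap1=173.26_deg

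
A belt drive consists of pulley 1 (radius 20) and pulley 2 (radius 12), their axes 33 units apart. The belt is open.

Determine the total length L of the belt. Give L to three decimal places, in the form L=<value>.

L=168.480

open belt: β = asin((r2−r1)/C) = asin(-8/33) = -14.0297°
wrap1 = π − 2β = 208.0593°
wrap2 = π + 2β = 151.9407°
tangent length = C·cosβ = 32.0156
L = r1·wrap1 + r2·wrap2 + 2·C·cosβ = 20·3.6313 + 12·2.6519 + 2·32.0156 = 168.4800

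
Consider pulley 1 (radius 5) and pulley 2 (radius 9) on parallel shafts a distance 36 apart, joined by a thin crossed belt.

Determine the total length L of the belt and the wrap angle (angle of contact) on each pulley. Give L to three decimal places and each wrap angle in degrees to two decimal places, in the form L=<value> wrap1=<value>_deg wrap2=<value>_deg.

L=121.499 wrap1=225.77_deg wrap2=225.77_deg

crossed belt: β = asin((r1+r2)/C) = asin(14/36) = 22.8854°
wrap1 = wrap2 = π + 2β = 225.7708°
tangent length = C·cosβ = 33.1662
L = (r1+r2)·wrap + 2·C·cosβ = 14·3.9404 + 2·33.1662 = 121.4987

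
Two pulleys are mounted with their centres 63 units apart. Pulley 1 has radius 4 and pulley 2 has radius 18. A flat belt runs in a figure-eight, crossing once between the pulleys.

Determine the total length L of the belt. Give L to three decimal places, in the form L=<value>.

L=202.879

crossed belt: β = asin((r1+r2)/C) = asin(22/63) = 20.4388°
wrap1 = wrap2 = π + 2β = 220.8776°
tangent length = C·cosβ = 59.0339
L = (r1+r2)·wrap + 2·C·cosβ = 22·3.8550 + 2·59.0339 = 202.8787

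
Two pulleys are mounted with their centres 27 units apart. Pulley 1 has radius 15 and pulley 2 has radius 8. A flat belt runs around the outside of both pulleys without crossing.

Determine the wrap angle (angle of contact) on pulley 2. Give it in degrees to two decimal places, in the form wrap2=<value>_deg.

wrap2=149.95_deg

open belt: β = asin((r2−r1)/C) = asin(-7/27) = -15.0261°
wrap1 = π − 2β = 210.0522°
wrap2 = π + 2β = 149.9478°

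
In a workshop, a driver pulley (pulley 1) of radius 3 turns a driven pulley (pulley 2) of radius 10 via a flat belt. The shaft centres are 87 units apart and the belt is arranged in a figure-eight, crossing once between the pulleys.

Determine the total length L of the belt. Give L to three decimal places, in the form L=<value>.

crossed belt: β = asin((r1+r2)/C) = asin(13/87) = 8.5936°
wrap1 = wrap2 = π + 2β = 197.1872°
tangent length = C·cosβ = 86.0233
L = (r1+r2)·wrap + 2·C·cosβ = 13·3.4416 + 2·86.0233 = 216.7869

L=216.787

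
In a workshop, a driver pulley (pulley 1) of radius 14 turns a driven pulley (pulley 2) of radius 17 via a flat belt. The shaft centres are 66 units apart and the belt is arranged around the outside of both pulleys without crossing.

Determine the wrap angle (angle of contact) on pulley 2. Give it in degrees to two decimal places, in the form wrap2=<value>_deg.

wrap2=185.21_deg

open belt: β = asin((r2−r1)/C) = asin(3/66) = 2.6053°
wrap1 = π − 2β = 174.7895°
wrap2 = π + 2β = 185.2105°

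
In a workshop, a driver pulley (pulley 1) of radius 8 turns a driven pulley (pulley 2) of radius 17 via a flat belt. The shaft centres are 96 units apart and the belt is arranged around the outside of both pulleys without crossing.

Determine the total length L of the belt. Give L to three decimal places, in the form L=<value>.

open belt: β = asin((r2−r1)/C) = asin(9/96) = 5.3794°
wrap1 = π − 2β = 169.2412°
wrap2 = π + 2β = 190.7588°
tangent length = C·cosβ = 95.5772
L = r1·wrap1 + r2·wrap2 + 2·C·cosβ = 8·2.9538 + 17·3.3294 + 2·95.5772 = 271.3842

L=271.384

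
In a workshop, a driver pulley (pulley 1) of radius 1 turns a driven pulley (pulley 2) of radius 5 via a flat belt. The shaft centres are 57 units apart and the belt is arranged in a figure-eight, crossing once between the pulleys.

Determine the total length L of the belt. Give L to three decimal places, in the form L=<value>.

crossed belt: β = asin((r1+r2)/C) = asin(6/57) = 6.0423°
wrap1 = wrap2 = π + 2β = 192.0847°
tangent length = C·cosβ = 56.6833
L = (r1+r2)·wrap + 2·C·cosβ = 6·3.3525 + 2·56.6833 = 133.4817

L=133.482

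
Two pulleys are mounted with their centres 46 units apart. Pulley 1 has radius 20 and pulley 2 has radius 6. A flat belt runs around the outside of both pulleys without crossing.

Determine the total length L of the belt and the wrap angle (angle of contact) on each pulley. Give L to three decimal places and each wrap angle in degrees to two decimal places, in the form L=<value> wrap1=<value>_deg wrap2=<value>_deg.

open belt: β = asin((r2−r1)/C) = asin(-14/46) = -17.7189°
wrap1 = π − 2β = 215.4379°
wrap2 = π + 2β = 144.5621°
tangent length = C·cosβ = 43.8178
L = r1·wrap1 + r2·wrap2 + 2·C·cosβ = 20·3.7601 + 6·2.5231 + 2·43.8178 = 177.9761

L=177.976 wrap1=215.44_deg wrap2=144.56_deg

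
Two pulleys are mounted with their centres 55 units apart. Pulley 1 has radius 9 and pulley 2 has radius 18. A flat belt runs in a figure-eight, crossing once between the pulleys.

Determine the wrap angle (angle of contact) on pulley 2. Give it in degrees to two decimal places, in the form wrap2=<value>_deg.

crossed belt: β = asin((r1+r2)/C) = asin(27/55) = 29.4004°
wrap1 = wrap2 = π + 2β = 238.8007°

wrap2=238.80_deg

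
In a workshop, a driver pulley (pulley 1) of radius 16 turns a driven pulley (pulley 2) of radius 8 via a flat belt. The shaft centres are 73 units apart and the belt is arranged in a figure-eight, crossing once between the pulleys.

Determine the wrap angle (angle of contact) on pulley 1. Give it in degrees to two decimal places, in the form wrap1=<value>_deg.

wrap1=218.39_deg

crossed belt: β = asin((r1+r2)/C) = asin(24/73) = 19.1940°
wrap1 = wrap2 = π + 2β = 218.3879°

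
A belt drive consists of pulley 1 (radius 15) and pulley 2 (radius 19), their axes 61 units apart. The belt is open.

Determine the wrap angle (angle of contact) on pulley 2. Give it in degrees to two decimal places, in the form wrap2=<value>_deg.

open belt: β = asin((r2−r1)/C) = asin(4/61) = 3.7598°
wrap1 = π − 2β = 172.4804°
wrap2 = π + 2β = 187.5196°

wrap2=187.52_deg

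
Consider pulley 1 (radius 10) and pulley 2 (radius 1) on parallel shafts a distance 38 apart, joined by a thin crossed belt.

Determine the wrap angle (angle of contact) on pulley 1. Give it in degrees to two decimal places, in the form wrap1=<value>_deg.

wrap1=213.65_deg

crossed belt: β = asin((r1+r2)/C) = asin(11/38) = 16.8264°
wrap1 = wrap2 = π + 2β = 213.6529°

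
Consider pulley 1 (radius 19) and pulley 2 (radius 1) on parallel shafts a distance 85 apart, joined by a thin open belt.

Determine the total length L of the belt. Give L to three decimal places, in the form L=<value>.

open belt: β = asin((r2−r1)/C) = asin(-18/85) = -12.2258°
wrap1 = π − 2β = 204.4516°
wrap2 = π + 2β = 155.5484°
tangent length = C·cosβ = 83.0723
L = r1·wrap1 + r2·wrap2 + 2·C·cosβ = 19·3.5684 + 1·2.7148 + 2·83.0723 = 236.6581

L=236.658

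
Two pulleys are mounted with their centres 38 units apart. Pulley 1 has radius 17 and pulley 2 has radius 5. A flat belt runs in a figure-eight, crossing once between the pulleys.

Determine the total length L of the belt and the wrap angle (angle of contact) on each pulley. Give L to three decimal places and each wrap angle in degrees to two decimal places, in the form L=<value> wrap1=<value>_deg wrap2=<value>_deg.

L=158.250 wrap1=250.75_deg wrap2=250.75_deg

crossed belt: β = asin((r1+r2)/C) = asin(22/38) = 35.3765°
wrap1 = wrap2 = π + 2β = 250.7531°
tangent length = C·cosβ = 30.9839
L = (r1+r2)·wrap + 2·C·cosβ = 22·4.3765 + 2·30.9839 = 158.2500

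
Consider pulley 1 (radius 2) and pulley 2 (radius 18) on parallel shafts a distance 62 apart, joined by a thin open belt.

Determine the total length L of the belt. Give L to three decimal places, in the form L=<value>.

L=190.984

open belt: β = asin((r2−r1)/C) = asin(16/62) = 14.9552°
wrap1 = π − 2β = 150.0895°
wrap2 = π + 2β = 209.9105°
tangent length = C·cosβ = 59.8999
L = r1·wrap1 + r2·wrap2 + 2·C·cosβ = 2·2.6196 + 18·3.6636 + 2·59.8999 = 190.9843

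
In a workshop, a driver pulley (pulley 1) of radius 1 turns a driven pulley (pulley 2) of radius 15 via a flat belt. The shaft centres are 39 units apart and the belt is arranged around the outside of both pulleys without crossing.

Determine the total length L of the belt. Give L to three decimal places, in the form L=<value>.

open belt: β = asin((r2−r1)/C) = asin(14/39) = 21.0372°
wrap1 = π − 2β = 137.9256°
wrap2 = π + 2β = 222.0744°
tangent length = C·cosβ = 36.4005
L = r1·wrap1 + r2·wrap2 + 2·C·cosβ = 1·2.4073 + 15·3.8759 + 2·36.4005 = 133.3473

L=133.347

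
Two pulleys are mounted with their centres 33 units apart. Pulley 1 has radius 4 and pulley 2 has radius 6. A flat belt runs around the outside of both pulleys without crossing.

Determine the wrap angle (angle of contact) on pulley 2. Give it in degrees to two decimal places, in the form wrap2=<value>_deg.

wrap2=186.95_deg

open belt: β = asin((r2−r1)/C) = asin(2/33) = 3.4746°
wrap1 = π − 2β = 173.0508°
wrap2 = π + 2β = 186.9492°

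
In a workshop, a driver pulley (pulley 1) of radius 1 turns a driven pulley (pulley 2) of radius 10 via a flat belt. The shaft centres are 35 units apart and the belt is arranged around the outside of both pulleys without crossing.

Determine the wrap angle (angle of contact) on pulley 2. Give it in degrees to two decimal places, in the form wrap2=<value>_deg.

open belt: β = asin((r2−r1)/C) = asin(9/35) = 14.9006°
wrap1 = π − 2β = 150.1988°
wrap2 = π + 2β = 209.8012°

wrap2=209.80_deg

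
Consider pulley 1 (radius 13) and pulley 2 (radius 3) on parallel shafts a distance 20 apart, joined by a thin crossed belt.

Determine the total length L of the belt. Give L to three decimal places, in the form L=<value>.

crossed belt: β = asin((r1+r2)/C) = asin(16/20) = 53.1301°
wrap1 = wrap2 = π + 2β = 286.2602°
tangent length = C·cosβ = 12.0000
L = (r1+r2)·wrap + 2·C·cosβ = 16·4.9962 + 2·12.0000 = 103.9389

L=103.939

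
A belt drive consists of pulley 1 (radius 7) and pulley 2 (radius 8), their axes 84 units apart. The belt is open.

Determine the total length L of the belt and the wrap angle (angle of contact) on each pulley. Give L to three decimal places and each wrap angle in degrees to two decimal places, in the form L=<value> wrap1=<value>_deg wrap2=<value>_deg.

L=215.136 wrap1=178.64_deg wrap2=181.36_deg

open belt: β = asin((r2−r1)/C) = asin(1/84) = 0.6821°
wrap1 = π − 2β = 178.6358°
wrap2 = π + 2β = 181.3642°
tangent length = C·cosβ = 83.9940
L = r1·wrap1 + r2·wrap2 + 2·C·cosβ = 7·3.1178 + 8·3.1654 + 2·83.9940 = 215.1358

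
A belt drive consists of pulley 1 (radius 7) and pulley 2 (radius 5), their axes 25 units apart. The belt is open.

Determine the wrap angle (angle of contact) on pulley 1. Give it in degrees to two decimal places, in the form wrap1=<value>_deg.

open belt: β = asin((r2−r1)/C) = asin(-2/25) = -4.5886°
wrap1 = π − 2β = 189.1771°
wrap2 = π + 2β = 170.8229°

wrap1=189.18_deg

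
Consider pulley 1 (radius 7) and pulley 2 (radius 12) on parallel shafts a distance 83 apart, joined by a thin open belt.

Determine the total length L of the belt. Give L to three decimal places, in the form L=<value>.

L=225.992

open belt: β = asin((r2−r1)/C) = asin(5/83) = 3.4536°
wrap1 = π − 2β = 173.0927°
wrap2 = π + 2β = 186.9073°
tangent length = C·cosβ = 82.8493
L = r1·wrap1 + r2·wrap2 + 2·C·cosβ = 7·3.0210 + 12·3.2621 + 2·82.8493 = 225.9916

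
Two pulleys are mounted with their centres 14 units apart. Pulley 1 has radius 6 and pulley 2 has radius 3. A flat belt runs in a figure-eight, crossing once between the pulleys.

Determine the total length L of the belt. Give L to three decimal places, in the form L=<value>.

crossed belt: β = asin((r1+r2)/C) = asin(9/14) = 40.0052°
wrap1 = wrap2 = π + 2β = 260.0104°
tangent length = C·cosβ = 10.7238
L = (r1+r2)·wrap + 2·C·cosβ = 9·4.5380 + 2·10.7238 = 62.2899

L=62.290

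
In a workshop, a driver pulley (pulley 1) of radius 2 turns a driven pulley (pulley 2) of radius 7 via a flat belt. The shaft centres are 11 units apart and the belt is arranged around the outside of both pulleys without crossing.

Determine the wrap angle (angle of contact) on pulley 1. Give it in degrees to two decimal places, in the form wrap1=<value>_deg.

wrap1=125.93_deg

open belt: β = asin((r2−r1)/C) = asin(5/11) = 27.0357°
wrap1 = π − 2β = 125.9286°
wrap2 = π + 2β = 234.0714°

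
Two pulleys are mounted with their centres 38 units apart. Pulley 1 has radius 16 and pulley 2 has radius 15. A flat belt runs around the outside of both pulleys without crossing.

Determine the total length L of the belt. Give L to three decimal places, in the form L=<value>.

open belt: β = asin((r2−r1)/C) = asin(-1/38) = -1.5080°
wrap1 = π − 2β = 183.0159°
wrap2 = π + 2β = 176.9841°
tangent length = C·cosβ = 37.9868
L = r1·wrap1 + r2·wrap2 + 2·C·cosβ = 16·3.1942 + 15·3.0890 + 2·37.9868 = 173.4157

L=173.416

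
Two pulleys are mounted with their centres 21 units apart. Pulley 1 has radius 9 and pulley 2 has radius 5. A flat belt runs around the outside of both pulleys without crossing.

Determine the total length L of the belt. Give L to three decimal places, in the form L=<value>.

L=86.747

open belt: β = asin((r2−r1)/C) = asin(-4/21) = -10.9806°
wrap1 = π − 2β = 201.9612°
wrap2 = π + 2β = 158.0388°
tangent length = C·cosβ = 20.6155
L = r1·wrap1 + r2·wrap2 + 2·C·cosβ = 9·3.5249 + 5·2.7583 + 2·20.6155 = 86.7465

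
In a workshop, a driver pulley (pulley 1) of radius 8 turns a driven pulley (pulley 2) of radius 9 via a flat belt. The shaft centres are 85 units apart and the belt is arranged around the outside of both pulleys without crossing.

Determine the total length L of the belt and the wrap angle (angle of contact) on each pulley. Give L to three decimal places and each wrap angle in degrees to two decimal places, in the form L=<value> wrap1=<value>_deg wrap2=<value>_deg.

L=223.419 wrap1=178.65_deg wrap2=181.35_deg

open belt: β = asin((r2−r1)/C) = asin(1/85) = 0.6741°
wrap1 = π − 2β = 178.6518°
wrap2 = π + 2β = 181.3482°
tangent length = C·cosβ = 84.9941
L = r1·wrap1 + r2·wrap2 + 2·C·cosβ = 8·3.1181 + 9·3.1651 + 2·84.9941 = 223.4188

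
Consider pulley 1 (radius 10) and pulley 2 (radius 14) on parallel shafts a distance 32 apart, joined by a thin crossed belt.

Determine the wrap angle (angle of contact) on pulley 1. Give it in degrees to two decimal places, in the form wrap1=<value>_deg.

wrap1=277.18_deg

crossed belt: β = asin((r1+r2)/C) = asin(24/32) = 48.5904°
wrap1 = wrap2 = π + 2β = 277.1808°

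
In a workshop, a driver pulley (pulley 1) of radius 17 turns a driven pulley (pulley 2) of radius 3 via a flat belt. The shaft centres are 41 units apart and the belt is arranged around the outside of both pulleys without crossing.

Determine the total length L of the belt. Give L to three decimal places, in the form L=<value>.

open belt: β = asin((r2−r1)/C) = asin(-14/41) = -19.9661°
wrap1 = π − 2β = 219.9321°
wrap2 = π + 2β = 140.0679°
tangent length = C·cosβ = 38.5357
L = r1·wrap1 + r2·wrap2 + 2·C·cosβ = 17·3.8385 + 3·2.4446 + 2·38.5357 = 149.6605

L=149.661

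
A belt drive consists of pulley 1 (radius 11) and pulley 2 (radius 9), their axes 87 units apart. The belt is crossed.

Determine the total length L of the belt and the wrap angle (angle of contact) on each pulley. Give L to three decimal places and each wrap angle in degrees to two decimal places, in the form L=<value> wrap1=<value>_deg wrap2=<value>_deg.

crossed belt: β = asin((r1+r2)/C) = asin(20/87) = 13.2903°
wrap1 = wrap2 = π + 2β = 206.5806°
tangent length = C·cosβ = 84.6699
L = (r1+r2)·wrap + 2·C·cosβ = 20·3.6055 + 2·84.6699 = 241.4501

L=241.450 wrap1=206.58_deg wrap2=206.58_deg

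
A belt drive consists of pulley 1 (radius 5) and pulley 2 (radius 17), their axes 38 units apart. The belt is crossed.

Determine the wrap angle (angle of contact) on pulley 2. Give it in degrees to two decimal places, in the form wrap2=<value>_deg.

crossed belt: β = asin((r1+r2)/C) = asin(22/38) = 35.3765°
wrap1 = wrap2 = π + 2β = 250.7531°

wrap2=250.75_deg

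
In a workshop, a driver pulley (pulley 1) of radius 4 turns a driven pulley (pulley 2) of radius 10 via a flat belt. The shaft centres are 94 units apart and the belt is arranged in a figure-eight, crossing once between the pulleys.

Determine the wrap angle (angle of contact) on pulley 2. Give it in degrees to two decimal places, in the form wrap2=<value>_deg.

crossed belt: β = asin((r1+r2)/C) = asin(14/94) = 8.5653°
wrap1 = wrap2 = π + 2β = 197.1306°

wrap2=197.13_deg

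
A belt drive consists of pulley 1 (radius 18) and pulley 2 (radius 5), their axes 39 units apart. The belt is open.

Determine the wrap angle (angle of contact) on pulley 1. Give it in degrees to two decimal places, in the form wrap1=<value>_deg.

open belt: β = asin((r2−r1)/C) = asin(-13/39) = -19.4712°
wrap1 = π − 2β = 218.9424°
wrap2 = π + 2β = 141.0576°

wrap1=218.94_deg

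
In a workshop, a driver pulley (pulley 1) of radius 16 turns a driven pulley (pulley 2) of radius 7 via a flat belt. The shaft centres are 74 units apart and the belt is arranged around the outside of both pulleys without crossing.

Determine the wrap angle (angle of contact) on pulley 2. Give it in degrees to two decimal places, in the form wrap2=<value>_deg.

wrap2=166.03_deg

open belt: β = asin((r2−r1)/C) = asin(-9/74) = -6.9857°
wrap1 = π − 2β = 193.9714°
wrap2 = π + 2β = 166.0286°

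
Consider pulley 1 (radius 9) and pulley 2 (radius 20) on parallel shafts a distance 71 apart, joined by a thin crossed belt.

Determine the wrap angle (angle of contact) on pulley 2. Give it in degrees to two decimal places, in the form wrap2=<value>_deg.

crossed belt: β = asin((r1+r2)/C) = asin(29/71) = 24.1075°
wrap1 = wrap2 = π + 2β = 228.2151°

wrap2=228.22_deg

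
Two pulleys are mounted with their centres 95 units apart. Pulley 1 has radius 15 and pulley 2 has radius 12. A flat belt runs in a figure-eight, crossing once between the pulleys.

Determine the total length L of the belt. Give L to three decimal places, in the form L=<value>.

crossed belt: β = asin((r1+r2)/C) = asin(27/95) = 16.5117°
wrap1 = wrap2 = π + 2β = 213.0233°
tangent length = C·cosβ = 91.0824
L = (r1+r2)·wrap + 2·C·cosβ = 27·3.7180 + 2·91.0824 = 282.5496

L=282.550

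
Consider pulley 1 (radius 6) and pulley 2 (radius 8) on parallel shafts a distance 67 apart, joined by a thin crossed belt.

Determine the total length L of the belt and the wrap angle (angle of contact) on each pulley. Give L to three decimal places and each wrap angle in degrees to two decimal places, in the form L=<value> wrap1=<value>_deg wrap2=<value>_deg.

crossed belt: β = asin((r1+r2)/C) = asin(14/67) = 12.0611°
wrap1 = wrap2 = π + 2β = 204.1223°
tangent length = C·cosβ = 65.5210
L = (r1+r2)·wrap + 2·C·cosβ = 14·3.5626 + 2·65.5210 = 180.9185

L=180.918 wrap1=204.12_deg wrap2=204.12_deg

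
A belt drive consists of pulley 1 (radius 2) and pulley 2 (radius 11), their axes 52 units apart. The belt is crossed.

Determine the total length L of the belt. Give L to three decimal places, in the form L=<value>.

L=148.108

crossed belt: β = asin((r1+r2)/C) = asin(13/52) = 14.4775°
wrap1 = wrap2 = π + 2β = 208.9550°
tangent length = C·cosβ = 50.3488
L = (r1+r2)·wrap + 2·C·cosβ = 13·3.6470 + 2·50.3488 = 148.1080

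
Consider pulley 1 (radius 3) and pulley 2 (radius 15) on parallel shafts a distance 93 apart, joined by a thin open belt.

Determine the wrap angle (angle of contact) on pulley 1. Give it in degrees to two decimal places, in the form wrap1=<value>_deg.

wrap1=165.17_deg

open belt: β = asin((r2−r1)/C) = asin(12/93) = 7.4137°
wrap1 = π − 2β = 165.1727°
wrap2 = π + 2β = 194.8273°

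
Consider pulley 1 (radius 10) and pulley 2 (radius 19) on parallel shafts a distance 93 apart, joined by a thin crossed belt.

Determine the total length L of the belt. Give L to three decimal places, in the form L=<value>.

crossed belt: β = asin((r1+r2)/C) = asin(29/93) = 18.1694°
wrap1 = wrap2 = π + 2β = 216.3389°
tangent length = C·cosβ = 88.3629
L = (r1+r2)·wrap + 2·C·cosβ = 29·3.7758 + 2·88.3629 = 286.2247

L=286.225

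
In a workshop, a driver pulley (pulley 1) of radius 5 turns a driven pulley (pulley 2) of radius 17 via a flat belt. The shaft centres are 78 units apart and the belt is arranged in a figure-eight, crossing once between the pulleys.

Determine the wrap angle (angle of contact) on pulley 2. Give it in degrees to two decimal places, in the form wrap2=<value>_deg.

crossed belt: β = asin((r1+r2)/C) = asin(22/78) = 16.3827°
wrap1 = wrap2 = π + 2β = 212.7653°

wrap2=212.77_deg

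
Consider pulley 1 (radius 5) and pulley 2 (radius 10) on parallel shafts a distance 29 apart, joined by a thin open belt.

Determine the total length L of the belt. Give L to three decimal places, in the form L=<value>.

open belt: β = asin((r2−r1)/C) = asin(5/29) = 9.9282°
wrap1 = π − 2β = 160.1436°
wrap2 = π + 2β = 199.8564°
tangent length = C·cosβ = 28.5657
L = r1·wrap1 + r2·wrap2 + 2·C·cosβ = 5·2.7950 + 10·3.4882 + 2·28.5657 = 105.9881

L=105.988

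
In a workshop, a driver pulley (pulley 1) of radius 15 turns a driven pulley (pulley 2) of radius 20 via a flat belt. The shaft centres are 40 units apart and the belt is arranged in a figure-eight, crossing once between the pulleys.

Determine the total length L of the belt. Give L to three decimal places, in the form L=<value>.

L=223.266

crossed belt: β = asin((r1+r2)/C) = asin(35/40) = 61.0450°
wrap1 = wrap2 = π + 2β = 302.0900°
tangent length = C·cosβ = 19.3649
L = (r1+r2)·wrap + 2·C·cosβ = 35·5.2725 + 2·19.3649 = 223.2661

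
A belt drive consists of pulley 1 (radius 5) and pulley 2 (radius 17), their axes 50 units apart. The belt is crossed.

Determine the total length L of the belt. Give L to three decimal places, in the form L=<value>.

crossed belt: β = asin((r1+r2)/C) = asin(22/50) = 26.1039°
wrap1 = wrap2 = π + 2β = 232.2078°
tangent length = C·cosβ = 44.8999
L = (r1+r2)·wrap + 2·C·cosβ = 22·4.0528 + 2·44.8999 = 178.9612

L=178.961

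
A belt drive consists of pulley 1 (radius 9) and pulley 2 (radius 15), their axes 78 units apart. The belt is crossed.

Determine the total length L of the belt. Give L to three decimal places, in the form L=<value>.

L=238.843

crossed belt: β = asin((r1+r2)/C) = asin(24/78) = 17.9202°
wrap1 = wrap2 = π + 2β = 215.8404°
tangent length = C·cosβ = 74.2159
L = (r1+r2)·wrap + 2·C·cosβ = 24·3.7671 + 2·74.2159 = 238.8428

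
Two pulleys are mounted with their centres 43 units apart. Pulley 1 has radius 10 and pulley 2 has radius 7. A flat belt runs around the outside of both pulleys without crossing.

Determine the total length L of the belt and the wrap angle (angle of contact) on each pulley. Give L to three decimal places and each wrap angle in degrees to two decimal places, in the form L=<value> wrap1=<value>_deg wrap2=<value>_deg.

L=139.616 wrap1=188.00_deg wrap2=172.00_deg

open belt: β = asin((r2−r1)/C) = asin(-3/43) = -4.0006°
wrap1 = π − 2β = 188.0013°
wrap2 = π + 2β = 171.9987°
tangent length = C·cosβ = 42.8952
L = r1·wrap1 + r2·wrap2 + 2·C·cosβ = 10·3.2812 + 7·3.0019 + 2·42.8952 = 139.6165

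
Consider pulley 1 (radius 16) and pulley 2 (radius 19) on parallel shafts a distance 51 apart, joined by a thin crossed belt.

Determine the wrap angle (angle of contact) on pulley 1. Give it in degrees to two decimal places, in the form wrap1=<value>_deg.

wrap1=266.67_deg

crossed belt: β = asin((r1+r2)/C) = asin(35/51) = 43.3359°
wrap1 = wrap2 = π + 2β = 266.6718°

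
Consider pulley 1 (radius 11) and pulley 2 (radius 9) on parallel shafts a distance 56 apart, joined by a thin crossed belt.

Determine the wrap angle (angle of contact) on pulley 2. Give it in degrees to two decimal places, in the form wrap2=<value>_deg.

wrap2=221.85_deg

crossed belt: β = asin((r1+r2)/C) = asin(20/56) = 20.9248°
wrap1 = wrap2 = π + 2β = 221.8497°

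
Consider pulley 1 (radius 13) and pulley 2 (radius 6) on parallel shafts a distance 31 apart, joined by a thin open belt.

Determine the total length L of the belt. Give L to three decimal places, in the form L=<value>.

open belt: β = asin((r2−r1)/C) = asin(-7/31) = -13.0503°
wrap1 = π − 2β = 206.1006°
wrap2 = π + 2β = 153.8994°
tangent length = C·cosβ = 30.1993
L = r1·wrap1 + r2·wrap2 + 2·C·cosβ = 13·3.5971 + 6·2.6861 + 2·30.1993 = 123.2777

L=123.278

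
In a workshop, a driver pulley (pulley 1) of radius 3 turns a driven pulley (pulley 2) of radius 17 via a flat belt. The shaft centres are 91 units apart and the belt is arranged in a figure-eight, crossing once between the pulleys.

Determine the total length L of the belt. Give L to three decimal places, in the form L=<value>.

crossed belt: β = asin((r1+r2)/C) = asin(20/91) = 12.6961°
wrap1 = wrap2 = π + 2β = 205.3922°
tangent length = C·cosβ = 88.7750
L = (r1+r2)·wrap + 2·C·cosβ = 20·3.5848 + 2·88.7750 = 249.2454

L=249.245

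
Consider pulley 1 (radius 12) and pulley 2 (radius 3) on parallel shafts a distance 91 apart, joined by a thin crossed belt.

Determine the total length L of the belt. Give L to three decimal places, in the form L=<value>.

L=231.602

crossed belt: β = asin((r1+r2)/C) = asin(15/91) = 9.4877°
wrap1 = wrap2 = π + 2β = 198.9753°
tangent length = C·cosβ = 89.7552
L = (r1+r2)·wrap + 2·C·cosβ = 15·3.4728 + 2·89.7552 = 231.6021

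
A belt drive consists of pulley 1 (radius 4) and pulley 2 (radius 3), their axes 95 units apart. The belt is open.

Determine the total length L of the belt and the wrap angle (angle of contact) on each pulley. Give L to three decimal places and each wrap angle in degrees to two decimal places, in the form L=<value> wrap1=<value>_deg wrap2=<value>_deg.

L=212.002 wrap1=181.21_deg wrap2=178.79_deg

open belt: β = asin((r2−r1)/C) = asin(-1/95) = -0.6031°
wrap1 = π − 2β = 181.2062°
wrap2 = π + 2β = 178.7938°
tangent length = C·cosβ = 94.9947
L = r1·wrap1 + r2·wrap2 + 2·C·cosβ = 4·3.1626 + 3·3.1205 + 2·94.9947 = 212.0017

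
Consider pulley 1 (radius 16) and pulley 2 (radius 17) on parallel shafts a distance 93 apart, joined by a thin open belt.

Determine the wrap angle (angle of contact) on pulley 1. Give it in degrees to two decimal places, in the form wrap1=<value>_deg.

wrap1=178.77_deg

open belt: β = asin((r2−r1)/C) = asin(1/93) = 0.6161°
wrap1 = π − 2β = 178.7678°
wrap2 = π + 2β = 181.2322°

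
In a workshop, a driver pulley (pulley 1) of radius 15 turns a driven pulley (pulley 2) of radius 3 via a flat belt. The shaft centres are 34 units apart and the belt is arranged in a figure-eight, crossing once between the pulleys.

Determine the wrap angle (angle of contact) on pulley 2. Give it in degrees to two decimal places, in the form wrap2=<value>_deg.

crossed belt: β = asin((r1+r2)/C) = asin(18/34) = 31.9657°
wrap1 = wrap2 = π + 2β = 243.9314°

wrap2=243.93_deg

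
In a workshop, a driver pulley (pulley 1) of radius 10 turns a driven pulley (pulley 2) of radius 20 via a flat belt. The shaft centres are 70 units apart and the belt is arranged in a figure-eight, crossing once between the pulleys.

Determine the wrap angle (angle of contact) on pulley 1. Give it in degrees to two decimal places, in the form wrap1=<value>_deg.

crossed belt: β = asin((r1+r2)/C) = asin(30/70) = 25.3769°
wrap1 = wrap2 = π + 2β = 230.7539°

wrap1=230.75_deg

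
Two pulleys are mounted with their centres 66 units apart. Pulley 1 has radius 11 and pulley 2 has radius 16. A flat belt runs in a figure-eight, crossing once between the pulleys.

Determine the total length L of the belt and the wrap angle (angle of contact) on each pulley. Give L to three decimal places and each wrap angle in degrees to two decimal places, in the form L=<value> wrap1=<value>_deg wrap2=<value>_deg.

crossed belt: β = asin((r1+r2)/C) = asin(27/66) = 24.1477°
wrap1 = wrap2 = π + 2β = 228.2955°
tangent length = C·cosβ = 60.2246
L = (r1+r2)·wrap + 2·C·cosβ = 27·3.9845 + 2·60.2246 = 228.0309

L=228.031 wrap1=228.30_deg wrap2=228.30_deg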